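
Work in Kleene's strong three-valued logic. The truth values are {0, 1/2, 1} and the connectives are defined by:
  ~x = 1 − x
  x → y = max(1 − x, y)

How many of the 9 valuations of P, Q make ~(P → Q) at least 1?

1

P = 0, Q = 0 ↦ 0  <
P = 0, Q = 1/2 ↦ 0  <
P = 0, Q = 1 ↦ 0  <
P = 1/2, Q = 0 ↦ 1/2  <
P = 1/2, Q = 1/2 ↦ 1/2  <
P = 1/2, Q = 1 ↦ 0  <
P = 1, Q = 0 ↦ 1  ≥
P = 1, Q = 1/2 ↦ 1/2  <
P = 1, Q = 1 ↦ 0  <
So 1 of the 9 assignments meets the threshold.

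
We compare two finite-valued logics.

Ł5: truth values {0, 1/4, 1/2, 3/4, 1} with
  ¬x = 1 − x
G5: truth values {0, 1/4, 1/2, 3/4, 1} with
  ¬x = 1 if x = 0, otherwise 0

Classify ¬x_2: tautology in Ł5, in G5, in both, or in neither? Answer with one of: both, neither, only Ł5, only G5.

neither

In Ł5: at x_2 = 1/4 the value is 3/4 — not a tautology.
In G5: at x_2 = 1/4 the value is 0 — not a tautology.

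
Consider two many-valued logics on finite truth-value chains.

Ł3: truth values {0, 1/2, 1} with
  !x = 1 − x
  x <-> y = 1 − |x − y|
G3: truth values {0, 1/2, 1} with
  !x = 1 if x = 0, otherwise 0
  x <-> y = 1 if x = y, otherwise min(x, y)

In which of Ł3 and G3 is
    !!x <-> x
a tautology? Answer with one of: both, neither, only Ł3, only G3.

In Ł3: every assignment gives 1 — tautology.
In G3: at x = 1/2 the value is 1/2 — not a tautology.

only Ł3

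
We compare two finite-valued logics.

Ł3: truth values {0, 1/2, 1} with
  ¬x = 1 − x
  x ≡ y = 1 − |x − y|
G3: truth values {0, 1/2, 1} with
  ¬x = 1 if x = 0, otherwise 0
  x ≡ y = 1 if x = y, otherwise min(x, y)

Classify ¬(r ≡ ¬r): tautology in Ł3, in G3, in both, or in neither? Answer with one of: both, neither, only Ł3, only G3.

In Ł3: at r = 1/2 the value is 0 — not a tautology.
In G3: every assignment gives 1 — tautology.

only G3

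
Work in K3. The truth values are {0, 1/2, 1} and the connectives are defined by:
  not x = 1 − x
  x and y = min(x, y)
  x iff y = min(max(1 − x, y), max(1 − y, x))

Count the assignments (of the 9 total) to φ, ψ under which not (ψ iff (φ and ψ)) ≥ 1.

1

φ = 0, ψ = 0 ↦ 0  <
φ = 0, ψ = 1/2 ↦ 1/2  <
φ = 0, ψ = 1 ↦ 1  ≥
φ = 1/2, ψ = 0 ↦ 0  <
φ = 1/2, ψ = 1/2 ↦ 1/2  <
φ = 1/2, ψ = 1 ↦ 1/2  <
φ = 1, ψ = 0 ↦ 0  <
φ = 1, ψ = 1/2 ↦ 1/2  <
φ = 1, ψ = 1 ↦ 0  <
So 1 of the 9 assignments meets the threshold.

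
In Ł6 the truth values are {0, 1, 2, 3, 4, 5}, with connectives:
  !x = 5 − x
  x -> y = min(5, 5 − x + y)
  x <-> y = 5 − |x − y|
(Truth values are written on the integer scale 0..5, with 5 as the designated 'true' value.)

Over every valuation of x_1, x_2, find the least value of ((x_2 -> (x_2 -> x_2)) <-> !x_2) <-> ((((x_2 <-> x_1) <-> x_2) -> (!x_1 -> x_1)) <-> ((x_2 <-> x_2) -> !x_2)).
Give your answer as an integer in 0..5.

2

Take x_1 = 1, x_2 = 3:
x_2 -> x_2 = 3 -> 3 = 5
x_2 -> (x_2 -> x_2) = 3 -> 5 = 5
!x_2 = !3 = 2
(x_2 -> (x_2 -> x_2)) <-> !x_2 = 5 <-> 2 = 2
x_2 <-> x_1 = 3 <-> 1 = 3
(x_2 <-> x_1) <-> x_2 = 3 <-> 3 = 5
!x_1 = !1 = 4
!x_1 -> x_1 = 4 -> 1 = 2
((x_2 <-> x_1) <-> x_2) -> (!x_1 -> x_1) = 5 -> 2 = 2
x_2 <-> x_2 = 3 <-> 3 = 5
!x_2 = !3 = 2
(x_2 <-> x_2) -> !x_2 = 5 -> 2 = 2
(((x_2 <-> x_1) <-> x_2) -> (!x_1 -> x_1)) <-> ((x_2 <-> x_2) -> !x_2) = 2 <-> 2 = 5
((x_2 -> (x_2 -> x_2)) <-> !x_2) <-> ((((x_2 <-> x_1) <-> x_2) -> (!x_1 -> x_1)) <-> ((x_2 <-> x_2) -> !x_2)) = 2 <-> 5 = 2
No assignment yields a value below 2, so this is the minimum.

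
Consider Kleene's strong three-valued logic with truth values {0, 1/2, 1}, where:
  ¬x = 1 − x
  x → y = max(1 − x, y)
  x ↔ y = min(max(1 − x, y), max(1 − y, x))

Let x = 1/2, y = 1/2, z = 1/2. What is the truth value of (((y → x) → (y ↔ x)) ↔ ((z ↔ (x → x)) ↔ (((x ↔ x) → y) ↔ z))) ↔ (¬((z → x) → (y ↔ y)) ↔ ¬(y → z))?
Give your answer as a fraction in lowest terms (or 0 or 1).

1/2

y → x = 1/2 → 1/2 = 1/2
y ↔ x = 1/2 ↔ 1/2 = 1/2
(y → x) → (y ↔ x) = 1/2 → 1/2 = 1/2
x → x = 1/2 → 1/2 = 1/2
z ↔ (x → x) = 1/2 ↔ 1/2 = 1/2
x ↔ x = 1/2 ↔ 1/2 = 1/2
(x ↔ x) → y = 1/2 → 1/2 = 1/2
((x ↔ x) → y) ↔ z = 1/2 ↔ 1/2 = 1/2
(z ↔ (x → x)) ↔ (((x ↔ x) → y) ↔ z) = 1/2 ↔ 1/2 = 1/2
((y → x) → (y ↔ x)) ↔ ((z ↔ (x → x)) ↔ (((x ↔ x) → y) ↔ z)) = 1/2 ↔ 1/2 = 1/2
z → x = 1/2 → 1/2 = 1/2
y ↔ y = 1/2 ↔ 1/2 = 1/2
(z → x) → (y ↔ y) = 1/2 → 1/2 = 1/2
¬((z → x) → (y ↔ y)) = ¬1/2 = 1/2
y → z = 1/2 → 1/2 = 1/2
¬(y → z) = ¬1/2 = 1/2
¬((z → x) → (y ↔ y)) ↔ ¬(y → z) = 1/2 ↔ 1/2 = 1/2
(((y → x) → (y ↔ x)) ↔ ((z ↔ (x → x)) ↔ (((x ↔ x) → y) ↔ z))) ↔ (¬((z → x) → (y ↔ y)) ↔ ¬(y → z)) = 1/2 ↔ 1/2 = 1/2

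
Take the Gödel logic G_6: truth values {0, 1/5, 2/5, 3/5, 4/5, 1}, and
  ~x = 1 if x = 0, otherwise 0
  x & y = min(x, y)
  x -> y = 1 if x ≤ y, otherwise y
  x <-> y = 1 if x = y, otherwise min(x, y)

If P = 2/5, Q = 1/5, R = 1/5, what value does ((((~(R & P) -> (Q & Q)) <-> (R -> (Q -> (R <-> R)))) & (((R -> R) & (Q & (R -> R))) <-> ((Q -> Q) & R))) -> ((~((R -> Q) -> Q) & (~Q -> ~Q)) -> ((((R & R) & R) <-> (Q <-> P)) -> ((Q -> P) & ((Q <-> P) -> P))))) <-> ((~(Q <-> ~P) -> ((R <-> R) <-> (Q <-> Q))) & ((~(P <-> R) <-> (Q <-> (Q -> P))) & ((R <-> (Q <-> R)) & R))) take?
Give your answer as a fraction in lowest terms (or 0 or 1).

0

R & P = 1/5 & 2/5 = 1/5
~(R & P) = ~1/5 = 0
Q & Q = 1/5 & 1/5 = 1/5
~(R & P) -> (Q & Q) = 0 -> 1/5 = 1
R <-> R = 1/5 <-> 1/5 = 1
Q -> (R <-> R) = 1/5 -> 1 = 1
R -> (Q -> (R <-> R)) = 1/5 -> 1 = 1
(~(R & P) -> (Q & Q)) <-> (R -> (Q -> (R <-> R))) = 1 <-> 1 = 1
R -> R = 1/5 -> 1/5 = 1
R -> R = 1/5 -> 1/5 = 1
Q & (R -> R) = 1/5 & 1 = 1/5
(R -> R) & (Q & (R -> R)) = 1 & 1/5 = 1/5
Q -> Q = 1/5 -> 1/5 = 1
(Q -> Q) & R = 1 & 1/5 = 1/5
((R -> R) & (Q & (R -> R))) <-> ((Q -> Q) & R) = 1/5 <-> 1/5 = 1
((~(R & P) -> (Q & Q)) <-> (R -> (Q -> (R <-> R)))) & (((R -> R) & (Q & (R -> R))) <-> ((Q -> Q) & R)) = 1 & 1 = 1
R -> Q = 1/5 -> 1/5 = 1
(R -> Q) -> Q = 1 -> 1/5 = 1/5
~((R -> Q) -> Q) = ~1/5 = 0
~Q = ~1/5 = 0
~Q = ~1/5 = 0
~Q -> ~Q = 0 -> 0 = 1
~((R -> Q) -> Q) & (~Q -> ~Q) = 0 & 1 = 0
R & R = 1/5 & 1/5 = 1/5
(R & R) & R = 1/5 & 1/5 = 1/5
Q <-> P = 1/5 <-> 2/5 = 1/5
((R & R) & R) <-> (Q <-> P) = 1/5 <-> 1/5 = 1
Q -> P = 1/5 -> 2/5 = 1
Q <-> P = 1/5 <-> 2/5 = 1/5
(Q <-> P) -> P = 1/5 -> 2/5 = 1
(Q -> P) & ((Q <-> P) -> P) = 1 & 1 = 1
(((R & R) & R) <-> (Q <-> P)) -> ((Q -> P) & ((Q <-> P) -> P)) = 1 -> 1 = 1
(~((R -> Q) -> Q) & (~Q -> ~Q)) -> ((((R & R) & R) <-> (Q <-> P)) -> ((Q -> P) & ((Q <-> P) -> P))) = 0 -> 1 = 1
(((~(R & P) -> (Q & Q)) <-> (R -> (Q -> (R <-> R)))) & (((R -> R) & (Q & (R -> R))) <-> ((Q -> Q) & R))) -> ((~((R -> Q) -> Q) & (~Q -> ~Q)) -> ((((R & R) & R) <-> (Q <-> P)) -> ((Q -> P) & ((Q <-> P) -> P)))) = 1 -> 1 = 1
~P = ~2/5 = 0
Q <-> ~P = 1/5 <-> 0 = 0
~(Q <-> ~P) = ~0 = 1
R <-> R = 1/5 <-> 1/5 = 1
Q <-> Q = 1/5 <-> 1/5 = 1
(R <-> R) <-> (Q <-> Q) = 1 <-> 1 = 1
~(Q <-> ~P) -> ((R <-> R) <-> (Q <-> Q)) = 1 -> 1 = 1
P <-> R = 2/5 <-> 1/5 = 1/5
~(P <-> R) = ~1/5 = 0
Q -> P = 1/5 -> 2/5 = 1
Q <-> (Q -> P) = 1/5 <-> 1 = 1/5
~(P <-> R) <-> (Q <-> (Q -> P)) = 0 <-> 1/5 = 0
Q <-> R = 1/5 <-> 1/5 = 1
R <-> (Q <-> R) = 1/5 <-> 1 = 1/5
(R <-> (Q <-> R)) & R = 1/5 & 1/5 = 1/5
(~(P <-> R) <-> (Q <-> (Q -> P))) & ((R <-> (Q <-> R)) & R) = 0 & 1/5 = 0
(~(Q <-> ~P) -> ((R <-> R) <-> (Q <-> Q))) & ((~(P <-> R) <-> (Q <-> (Q -> P))) & ((R <-> (Q <-> R)) & R)) = 1 & 0 = 0
((((~(R & P) -> (Q & Q)) <-> (R -> (Q -> (R <-> R)))) & (((R -> R) & (Q & (R -> R))) <-> ((Q -> Q) & R))) -> ((~((R -> Q) -> Q) & (~Q -> ~Q)) -> ((((R & R) & R) <-> (Q <-> P)) -> ((Q -> P) & ((Q <-> P) -> P))))) <-> ((~(Q <-> ~P) -> ((R <-> R) <-> (Q <-> Q))) & ((~(P <-> R) <-> (Q <-> (Q -> P))) & ((R <-> (Q <-> R)) & R))) = 1 <-> 0 = 0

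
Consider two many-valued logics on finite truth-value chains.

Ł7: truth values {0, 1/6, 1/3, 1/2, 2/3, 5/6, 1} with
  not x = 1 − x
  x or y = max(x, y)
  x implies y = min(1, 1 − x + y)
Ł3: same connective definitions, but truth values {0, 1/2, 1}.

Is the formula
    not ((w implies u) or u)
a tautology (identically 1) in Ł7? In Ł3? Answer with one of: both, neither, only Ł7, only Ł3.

neither

In Ł7: at u = 0, w = 0 the value is 0 — not a tautology.
In Ł3: at u = 0, w = 0 the value is 0 — not a tautology.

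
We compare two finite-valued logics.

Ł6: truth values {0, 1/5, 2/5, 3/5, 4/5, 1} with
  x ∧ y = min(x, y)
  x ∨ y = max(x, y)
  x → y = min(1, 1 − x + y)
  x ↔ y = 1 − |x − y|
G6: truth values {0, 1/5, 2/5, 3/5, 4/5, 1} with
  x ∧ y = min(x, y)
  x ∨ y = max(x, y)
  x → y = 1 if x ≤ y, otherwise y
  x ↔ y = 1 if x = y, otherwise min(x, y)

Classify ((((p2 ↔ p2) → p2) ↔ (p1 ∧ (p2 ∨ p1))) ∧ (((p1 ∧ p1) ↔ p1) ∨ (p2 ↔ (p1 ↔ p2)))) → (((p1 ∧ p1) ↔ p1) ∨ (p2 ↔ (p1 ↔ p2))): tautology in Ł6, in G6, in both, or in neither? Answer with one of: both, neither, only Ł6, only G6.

In Ł6: every assignment gives 1 — tautology.
In G6: every assignment gives 1 — tautology.

both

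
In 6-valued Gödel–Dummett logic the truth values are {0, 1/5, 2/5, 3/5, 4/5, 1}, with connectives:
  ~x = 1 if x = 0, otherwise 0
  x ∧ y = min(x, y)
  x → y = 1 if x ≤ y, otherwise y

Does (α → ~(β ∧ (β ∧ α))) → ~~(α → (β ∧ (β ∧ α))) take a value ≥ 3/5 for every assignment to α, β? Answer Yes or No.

Counterexample: take α = 1/5, β = 0.
β ∧ α = 0 ∧ 1/5 = 0
β ∧ (β ∧ α) = 0 ∧ 0 = 0
~(β ∧ (β ∧ α)) = ~0 = 1
α → ~(β ∧ (β ∧ α)) = 1/5 → 1 = 1
β ∧ α = 0 ∧ 1/5 = 0
β ∧ (β ∧ α) = 0 ∧ 0 = 0
α → (β ∧ (β ∧ α)) = 1/5 → 0 = 0
~(α → (β ∧ (β ∧ α))) = ~0 = 1
~~(α → (β ∧ (β ∧ α))) = ~1 = 0
(α → ~(β ∧ (β ∧ α))) → ~~(α → (β ∧ (β ∧ α))) = 1 → 0 = 0
This gives 0, which is below 3/5.

No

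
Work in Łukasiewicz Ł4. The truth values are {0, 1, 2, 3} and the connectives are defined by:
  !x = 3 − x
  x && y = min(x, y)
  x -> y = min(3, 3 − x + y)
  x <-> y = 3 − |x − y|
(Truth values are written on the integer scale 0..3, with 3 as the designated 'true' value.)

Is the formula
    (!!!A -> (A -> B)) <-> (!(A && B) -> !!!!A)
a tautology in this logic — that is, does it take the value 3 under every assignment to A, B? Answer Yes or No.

No

Counterexample: take A = 0, B = 0.
!A = !0 = 3
!!A = !3 = 0
!!!A = !0 = 3
A -> B = 0 -> 0 = 3
!!!A -> (A -> B) = 3 -> 3 = 3
A && B = 0 && 0 = 0
!(A && B) = !0 = 3
!A = !0 = 3
!!A = !3 = 0
!!!A = !0 = 3
!!!!A = !3 = 0
!(A && B) -> !!!!A = 3 -> 0 = 0
(!!!A -> (A -> B)) <-> (!(A && B) -> !!!!A) = 3 <-> 0 = 0
This gives 0 ≠ 3.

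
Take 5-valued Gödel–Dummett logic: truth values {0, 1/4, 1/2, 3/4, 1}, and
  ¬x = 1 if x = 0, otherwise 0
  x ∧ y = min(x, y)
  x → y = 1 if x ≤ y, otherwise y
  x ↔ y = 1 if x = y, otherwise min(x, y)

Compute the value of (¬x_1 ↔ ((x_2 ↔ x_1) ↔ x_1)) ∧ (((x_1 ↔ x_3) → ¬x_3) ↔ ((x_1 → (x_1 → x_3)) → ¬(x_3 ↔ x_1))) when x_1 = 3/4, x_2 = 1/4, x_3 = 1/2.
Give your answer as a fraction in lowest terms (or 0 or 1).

¬x_1 = ¬3/4 = 0
x_2 ↔ x_1 = 1/4 ↔ 3/4 = 1/4
(x_2 ↔ x_1) ↔ x_1 = 1/4 ↔ 3/4 = 1/4
¬x_1 ↔ ((x_2 ↔ x_1) ↔ x_1) = 0 ↔ 1/4 = 0
x_1 ↔ x_3 = 3/4 ↔ 1/2 = 1/2
¬x_3 = ¬1/2 = 0
(x_1 ↔ x_3) → ¬x_3 = 1/2 → 0 = 0
x_1 → x_3 = 3/4 → 1/2 = 1/2
x_1 → (x_1 → x_3) = 3/4 → 1/2 = 1/2
x_3 ↔ x_1 = 1/2 ↔ 3/4 = 1/2
¬(x_3 ↔ x_1) = ¬1/2 = 0
(x_1 → (x_1 → x_3)) → ¬(x_3 ↔ x_1) = 1/2 → 0 = 0
((x_1 ↔ x_3) → ¬x_3) ↔ ((x_1 → (x_1 → x_3)) → ¬(x_3 ↔ x_1)) = 0 ↔ 0 = 1
(¬x_1 ↔ ((x_2 ↔ x_1) ↔ x_1)) ∧ (((x_1 ↔ x_3) → ¬x_3) ↔ ((x_1 → (x_1 → x_3)) → ¬(x_3 ↔ x_1))) = 0 ∧ 1 = 0

0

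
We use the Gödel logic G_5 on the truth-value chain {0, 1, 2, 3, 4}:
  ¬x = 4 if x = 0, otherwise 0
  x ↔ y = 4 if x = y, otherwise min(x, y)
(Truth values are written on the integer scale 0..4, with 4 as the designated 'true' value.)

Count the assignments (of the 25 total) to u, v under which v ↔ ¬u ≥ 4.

value 4: 5 assignments (counts)
value 3: 1 assignment
value 2: 1 assignment
value 1: 1 assignment
value 0: 17 assignments
So 5 of the 25 assignments meet the threshold.

5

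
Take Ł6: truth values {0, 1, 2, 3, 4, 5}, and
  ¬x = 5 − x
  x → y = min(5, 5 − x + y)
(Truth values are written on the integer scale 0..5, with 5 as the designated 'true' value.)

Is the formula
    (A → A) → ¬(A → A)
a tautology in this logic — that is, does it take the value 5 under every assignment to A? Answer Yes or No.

Counterexample: take A = 0.
A → A = 0 → 0 = 5
A → A = 0 → 0 = 5
¬(A → A) = ¬5 = 0
(A → A) → ¬(A → A) = 5 → 0 = 0
This gives 0 ≠ 5.

No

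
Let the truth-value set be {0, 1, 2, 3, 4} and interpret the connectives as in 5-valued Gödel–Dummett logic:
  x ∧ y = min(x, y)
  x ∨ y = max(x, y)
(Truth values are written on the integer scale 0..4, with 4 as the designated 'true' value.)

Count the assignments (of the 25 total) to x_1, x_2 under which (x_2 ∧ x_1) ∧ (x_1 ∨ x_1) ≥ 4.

value 4: 1 assignment (counts)
value 3: 3 assignments
value 2: 5 assignments
value 1: 7 assignments
value 0: 9 assignments
So 1 of the 25 assignments meets the threshold.

1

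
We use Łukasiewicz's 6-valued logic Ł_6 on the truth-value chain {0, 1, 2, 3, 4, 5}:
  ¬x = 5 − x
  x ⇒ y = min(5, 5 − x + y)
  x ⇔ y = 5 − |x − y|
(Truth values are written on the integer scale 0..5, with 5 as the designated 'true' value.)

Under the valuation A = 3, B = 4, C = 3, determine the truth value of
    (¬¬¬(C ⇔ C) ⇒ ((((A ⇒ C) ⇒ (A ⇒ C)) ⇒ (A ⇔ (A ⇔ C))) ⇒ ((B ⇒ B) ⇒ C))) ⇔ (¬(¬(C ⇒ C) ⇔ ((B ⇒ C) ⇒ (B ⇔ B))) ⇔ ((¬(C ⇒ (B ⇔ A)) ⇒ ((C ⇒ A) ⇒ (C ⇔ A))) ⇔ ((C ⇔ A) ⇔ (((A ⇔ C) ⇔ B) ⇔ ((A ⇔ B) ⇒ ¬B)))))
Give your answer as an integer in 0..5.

C ⇔ C = 3 ⇔ 3 = 5
¬(C ⇔ C) = ¬5 = 0
¬¬(C ⇔ C) = ¬0 = 5
¬¬¬(C ⇔ C) = ¬5 = 0
A ⇒ C = 3 ⇒ 3 = 5
A ⇒ C = 3 ⇒ 3 = 5
(A ⇒ C) ⇒ (A ⇒ C) = 5 ⇒ 5 = 5
A ⇔ C = 3 ⇔ 3 = 5
A ⇔ (A ⇔ C) = 3 ⇔ 5 = 3
((A ⇒ C) ⇒ (A ⇒ C)) ⇒ (A ⇔ (A ⇔ C)) = 5 ⇒ 3 = 3
B ⇒ B = 4 ⇒ 4 = 5
(B ⇒ B) ⇒ C = 5 ⇒ 3 = 3
(((A ⇒ C) ⇒ (A ⇒ C)) ⇒ (A ⇔ (A ⇔ C))) ⇒ ((B ⇒ B) ⇒ C) = 3 ⇒ 3 = 5
¬¬¬(C ⇔ C) ⇒ ((((A ⇒ C) ⇒ (A ⇒ C)) ⇒ (A ⇔ (A ⇔ C))) ⇒ ((B ⇒ B) ⇒ C)) = 0 ⇒ 5 = 5
C ⇒ C = 3 ⇒ 3 = 5
¬(C ⇒ C) = ¬5 = 0
B ⇒ C = 4 ⇒ 3 = 4
B ⇔ B = 4 ⇔ 4 = 5
(B ⇒ C) ⇒ (B ⇔ B) = 4 ⇒ 5 = 5
¬(C ⇒ C) ⇔ ((B ⇒ C) ⇒ (B ⇔ B)) = 0 ⇔ 5 = 0
¬(¬(C ⇒ C) ⇔ ((B ⇒ C) ⇒ (B ⇔ B))) = ¬0 = 5
B ⇔ A = 4 ⇔ 3 = 4
C ⇒ (B ⇔ A) = 3 ⇒ 4 = 5
¬(C ⇒ (B ⇔ A)) = ¬5 = 0
C ⇒ A = 3 ⇒ 3 = 5
C ⇔ A = 3 ⇔ 3 = 5
(C ⇒ A) ⇒ (C ⇔ A) = 5 ⇒ 5 = 5
¬(C ⇒ (B ⇔ A)) ⇒ ((C ⇒ A) ⇒ (C ⇔ A)) = 0 ⇒ 5 = 5
C ⇔ A = 3 ⇔ 3 = 5
A ⇔ C = 3 ⇔ 3 = 5
(A ⇔ C) ⇔ B = 5 ⇔ 4 = 4
A ⇔ B = 3 ⇔ 4 = 4
¬B = ¬4 = 1
(A ⇔ B) ⇒ ¬B = 4 ⇒ 1 = 2
((A ⇔ C) ⇔ B) ⇔ ((A ⇔ B) ⇒ ¬B) = 4 ⇔ 2 = 3
(C ⇔ A) ⇔ (((A ⇔ C) ⇔ B) ⇔ ((A ⇔ B) ⇒ ¬B)) = 5 ⇔ 3 = 3
(¬(C ⇒ (B ⇔ A)) ⇒ ((C ⇒ A) ⇒ (C ⇔ A))) ⇔ ((C ⇔ A) ⇔ (((A ⇔ C) ⇔ B) ⇔ ((A ⇔ B) ⇒ ¬B))) = 5 ⇔ 3 = 3
¬(¬(C ⇒ C) ⇔ ((B ⇒ C) ⇒ (B ⇔ B))) ⇔ ((¬(C ⇒ (B ⇔ A)) ⇒ ((C ⇒ A) ⇒ (C ⇔ A))) ⇔ ((C ⇔ A) ⇔ (((A ⇔ C) ⇔ B) ⇔ ((A ⇔ B) ⇒ ¬B)))) = 5 ⇔ 3 = 3
(¬¬¬(C ⇔ C) ⇒ ((((A ⇒ C) ⇒ (A ⇒ C)) ⇒ (A ⇔ (A ⇔ C))) ⇒ ((B ⇒ B) ⇒ C))) ⇔ (¬(¬(C ⇒ C) ⇔ ((B ⇒ C) ⇒ (B ⇔ B))) ⇔ ((¬(C ⇒ (B ⇔ A)) ⇒ ((C ⇒ A) ⇒ (C ⇔ A))) ⇔ ((C ⇔ A) ⇔ (((A ⇔ C) ⇔ B) ⇔ ((A ⇔ B) ⇒ ¬B))))) = 5 ⇔ 3 = 3

3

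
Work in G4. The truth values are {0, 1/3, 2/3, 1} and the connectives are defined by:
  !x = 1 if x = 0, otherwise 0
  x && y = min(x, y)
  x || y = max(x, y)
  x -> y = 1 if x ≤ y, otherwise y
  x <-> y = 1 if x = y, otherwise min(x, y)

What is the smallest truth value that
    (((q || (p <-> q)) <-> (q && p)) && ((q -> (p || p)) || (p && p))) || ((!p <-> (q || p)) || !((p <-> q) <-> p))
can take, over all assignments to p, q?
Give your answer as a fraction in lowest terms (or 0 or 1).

Take p = 0, q = 1/3:
p <-> q = 0 <-> 1/3 = 0
q || (p <-> q) = 1/3 || 0 = 1/3
q && p = 1/3 && 0 = 0
(q || (p <-> q)) <-> (q && p) = 1/3 <-> 0 = 0
p || p = 0 || 0 = 0
q -> (p || p) = 1/3 -> 0 = 0
p && p = 0 && 0 = 0
(q -> (p || p)) || (p && p) = 0 || 0 = 0
((q || (p <-> q)) <-> (q && p)) && ((q -> (p || p)) || (p && p)) = 0 && 0 = 0
!p = !0 = 1
q || p = 1/3 || 0 = 1/3
!p <-> (q || p) = 1 <-> 1/3 = 1/3
p <-> q = 0 <-> 1/3 = 0
(p <-> q) <-> p = 0 <-> 0 = 1
!((p <-> q) <-> p) = !1 = 0
(!p <-> (q || p)) || !((p <-> q) <-> p) = 1/3 || 0 = 1/3
(((q || (p <-> q)) <-> (q && p)) && ((q -> (p || p)) || (p && p))) || ((!p <-> (q || p)) || !((p <-> q) <-> p)) = 0 || 1/3 = 1/3
No assignment yields a value below 1/3, so this is the minimum.

1/3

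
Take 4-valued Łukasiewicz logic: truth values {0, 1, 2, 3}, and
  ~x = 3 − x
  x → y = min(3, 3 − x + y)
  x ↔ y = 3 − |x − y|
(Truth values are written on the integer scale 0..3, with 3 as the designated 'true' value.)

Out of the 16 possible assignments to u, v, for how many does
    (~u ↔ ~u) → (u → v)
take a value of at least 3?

u = 0, v = 0 ↦ 3  ≥
u = 0, v = 1 ↦ 3  ≥
u = 0, v = 2 ↦ 3  ≥
u = 0, v = 3 ↦ 3  ≥
u = 1, v = 0 ↦ 2  <
u = 1, v = 1 ↦ 3  ≥
u = 1, v = 2 ↦ 3  ≥
u = 1, v = 3 ↦ 3  ≥
u = 2, v = 0 ↦ 1  <
u = 2, v = 1 ↦ 2  <
u = 2, v = 2 ↦ 3  ≥
u = 2, v = 3 ↦ 3  ≥
u = 3, v = 0 ↦ 0  <
u = 3, v = 1 ↦ 1  <
u = 3, v = 2 ↦ 2  <
u = 3, v = 3 ↦ 3  ≥
So 10 of the 16 assignments meet the threshold.

10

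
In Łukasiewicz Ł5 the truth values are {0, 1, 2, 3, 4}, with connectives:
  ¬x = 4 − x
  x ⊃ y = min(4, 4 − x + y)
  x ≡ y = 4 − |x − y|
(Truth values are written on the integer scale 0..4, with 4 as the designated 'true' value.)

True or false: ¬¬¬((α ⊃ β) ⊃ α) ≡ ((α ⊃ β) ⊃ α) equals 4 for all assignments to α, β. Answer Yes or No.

No

Counterexample: take α = 0, β = 0.
α ⊃ β = 0 ⊃ 0 = 4
(α ⊃ β) ⊃ α = 4 ⊃ 0 = 0
¬((α ⊃ β) ⊃ α) = ¬0 = 4
¬¬((α ⊃ β) ⊃ α) = ¬4 = 0
¬¬¬((α ⊃ β) ⊃ α) = ¬0 = 4
α ⊃ β = 0 ⊃ 0 = 4
(α ⊃ β) ⊃ α = 4 ⊃ 0 = 0
¬¬¬((α ⊃ β) ⊃ α) ≡ ((α ⊃ β) ⊃ α) = 4 ≡ 0 = 0
This gives 0 ≠ 4.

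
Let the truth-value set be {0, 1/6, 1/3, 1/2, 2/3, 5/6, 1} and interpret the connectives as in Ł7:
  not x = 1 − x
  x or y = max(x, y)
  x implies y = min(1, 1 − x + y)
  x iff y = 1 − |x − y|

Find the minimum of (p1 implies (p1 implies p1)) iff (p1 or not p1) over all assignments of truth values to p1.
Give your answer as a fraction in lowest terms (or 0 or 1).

Take p1 = 1/2:
p1 implies p1 = 1/2 implies 1/2 = 1
p1 implies (p1 implies p1) = 1/2 implies 1 = 1
not p1 = not 1/2 = 1/2
p1 or not p1 = 1/2 or 1/2 = 1/2
(p1 implies (p1 implies p1)) iff (p1 or not p1) = 1 iff 1/2 = 1/2
No assignment yields a value below 1/2, so this is the minimum.

1/2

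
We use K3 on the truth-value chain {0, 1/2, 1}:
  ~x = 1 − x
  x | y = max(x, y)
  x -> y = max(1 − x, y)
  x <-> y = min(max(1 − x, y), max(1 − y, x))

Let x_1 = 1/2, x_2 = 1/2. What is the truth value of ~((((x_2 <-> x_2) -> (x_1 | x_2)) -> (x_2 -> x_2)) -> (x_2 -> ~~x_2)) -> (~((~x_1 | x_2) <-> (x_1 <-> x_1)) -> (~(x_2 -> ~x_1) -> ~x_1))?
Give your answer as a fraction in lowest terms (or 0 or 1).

1/2

x_2 <-> x_2 = 1/2 <-> 1/2 = 1/2
x_1 | x_2 = 1/2 | 1/2 = 1/2
(x_2 <-> x_2) -> (x_1 | x_2) = 1/2 -> 1/2 = 1/2
x_2 -> x_2 = 1/2 -> 1/2 = 1/2
((x_2 <-> x_2) -> (x_1 | x_2)) -> (x_2 -> x_2) = 1/2 -> 1/2 = 1/2
~x_2 = ~1/2 = 1/2
~~x_2 = ~1/2 = 1/2
x_2 -> ~~x_2 = 1/2 -> 1/2 = 1/2
(((x_2 <-> x_2) -> (x_1 | x_2)) -> (x_2 -> x_2)) -> (x_2 -> ~~x_2) = 1/2 -> 1/2 = 1/2
~((((x_2 <-> x_2) -> (x_1 | x_2)) -> (x_2 -> x_2)) -> (x_2 -> ~~x_2)) = ~1/2 = 1/2
~x_1 = ~1/2 = 1/2
~x_1 | x_2 = 1/2 | 1/2 = 1/2
x_1 <-> x_1 = 1/2 <-> 1/2 = 1/2
(~x_1 | x_2) <-> (x_1 <-> x_1) = 1/2 <-> 1/2 = 1/2
~((~x_1 | x_2) <-> (x_1 <-> x_1)) = ~1/2 = 1/2
~x_1 = ~1/2 = 1/2
x_2 -> ~x_1 = 1/2 -> 1/2 = 1/2
~(x_2 -> ~x_1) = ~1/2 = 1/2
~x_1 = ~1/2 = 1/2
~(x_2 -> ~x_1) -> ~x_1 = 1/2 -> 1/2 = 1/2
~((~x_1 | x_2) <-> (x_1 <-> x_1)) -> (~(x_2 -> ~x_1) -> ~x_1) = 1/2 -> 1/2 = 1/2
~((((x_2 <-> x_2) -> (x_1 | x_2)) -> (x_2 -> x_2)) -> (x_2 -> ~~x_2)) -> (~((~x_1 | x_2) <-> (x_1 <-> x_1)) -> (~(x_2 -> ~x_1) -> ~x_1)) = 1/2 -> 1/2 = 1/2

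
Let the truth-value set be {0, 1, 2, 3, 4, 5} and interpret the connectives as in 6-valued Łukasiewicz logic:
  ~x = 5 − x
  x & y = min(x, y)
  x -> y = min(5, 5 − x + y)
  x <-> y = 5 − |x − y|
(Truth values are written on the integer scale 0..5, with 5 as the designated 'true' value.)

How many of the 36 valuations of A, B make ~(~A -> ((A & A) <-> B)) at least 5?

1

value 5: 1 assignment (counts)
value 4: 1 assignment
value 3: 2 assignments
value 2: 2 assignments
value 1: 3 assignments
value 0: 27 assignments
So 1 of the 36 assignments meets the threshold.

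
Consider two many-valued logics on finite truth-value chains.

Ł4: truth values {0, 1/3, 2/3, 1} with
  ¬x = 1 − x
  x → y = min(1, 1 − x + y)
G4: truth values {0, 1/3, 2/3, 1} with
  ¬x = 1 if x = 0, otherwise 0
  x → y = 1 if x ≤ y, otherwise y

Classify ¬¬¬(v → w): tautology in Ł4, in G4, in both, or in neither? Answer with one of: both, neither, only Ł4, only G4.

In Ł4: at v = 0, w = 0 the value is 0 — not a tautology.
In G4: at v = 0, w = 0 the value is 0 — not a tautology.

neither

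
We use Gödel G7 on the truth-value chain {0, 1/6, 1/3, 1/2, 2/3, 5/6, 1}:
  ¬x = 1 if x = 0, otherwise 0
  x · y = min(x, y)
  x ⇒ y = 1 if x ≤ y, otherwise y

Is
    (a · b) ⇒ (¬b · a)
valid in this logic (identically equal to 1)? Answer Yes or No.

No

Counterexample: take a = 1/6, b = 1/6.
a · b = 1/6 · 1/6 = 1/6
¬b = ¬1/6 = 0
¬b · a = 0 · 1/6 = 0
(a · b) ⇒ (¬b · a) = 1/6 ⇒ 0 = 0
This gives 0 ≠ 1.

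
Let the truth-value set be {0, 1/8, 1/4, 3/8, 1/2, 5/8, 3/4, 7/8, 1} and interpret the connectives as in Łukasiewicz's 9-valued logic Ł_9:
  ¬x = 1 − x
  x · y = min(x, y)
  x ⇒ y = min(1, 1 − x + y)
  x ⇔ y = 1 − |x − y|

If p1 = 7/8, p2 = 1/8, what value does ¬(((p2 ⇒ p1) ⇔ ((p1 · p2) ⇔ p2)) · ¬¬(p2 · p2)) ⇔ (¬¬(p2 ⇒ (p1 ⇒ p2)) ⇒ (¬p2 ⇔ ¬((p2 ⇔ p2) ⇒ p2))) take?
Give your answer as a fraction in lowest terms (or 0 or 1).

7/8

p2 ⇒ p1 = 1/8 ⇒ 7/8 = 1
p1 · p2 = 7/8 · 1/8 = 1/8
(p1 · p2) ⇔ p2 = 1/8 ⇔ 1/8 = 1
(p2 ⇒ p1) ⇔ ((p1 · p2) ⇔ p2) = 1 ⇔ 1 = 1
p2 · p2 = 1/8 · 1/8 = 1/8
¬(p2 · p2) = ¬1/8 = 7/8
¬¬(p2 · p2) = ¬7/8 = 1/8
((p2 ⇒ p1) ⇔ ((p1 · p2) ⇔ p2)) · ¬¬(p2 · p2) = 1 · 1/8 = 1/8
¬(((p2 ⇒ p1) ⇔ ((p1 · p2) ⇔ p2)) · ¬¬(p2 · p2)) = ¬1/8 = 7/8
p1 ⇒ p2 = 7/8 ⇒ 1/8 = 1/4
p2 ⇒ (p1 ⇒ p2) = 1/8 ⇒ 1/4 = 1
¬(p2 ⇒ (p1 ⇒ p2)) = ¬1 = 0
¬¬(p2 ⇒ (p1 ⇒ p2)) = ¬0 = 1
¬p2 = ¬1/8 = 7/8
p2 ⇔ p2 = 1/8 ⇔ 1/8 = 1
(p2 ⇔ p2) ⇒ p2 = 1 ⇒ 1/8 = 1/8
¬((p2 ⇔ p2) ⇒ p2) = ¬1/8 = 7/8
¬p2 ⇔ ¬((p2 ⇔ p2) ⇒ p2) = 7/8 ⇔ 7/8 = 1
¬¬(p2 ⇒ (p1 ⇒ p2)) ⇒ (¬p2 ⇔ ¬((p2 ⇔ p2) ⇒ p2)) = 1 ⇒ 1 = 1
¬(((p2 ⇒ p1) ⇔ ((p1 · p2) ⇔ p2)) · ¬¬(p2 · p2)) ⇔ (¬¬(p2 ⇒ (p1 ⇒ p2)) ⇒ (¬p2 ⇔ ¬((p2 ⇔ p2) ⇒ p2))) = 7/8 ⇔ 1 = 7/8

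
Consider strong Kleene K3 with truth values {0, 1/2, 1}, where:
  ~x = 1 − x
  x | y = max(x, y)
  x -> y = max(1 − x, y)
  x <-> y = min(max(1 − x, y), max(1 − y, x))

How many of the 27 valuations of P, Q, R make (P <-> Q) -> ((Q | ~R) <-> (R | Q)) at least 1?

value 1: 12 assignments (counts)
value 1/2: 13 assignments
value 0: 2 assignments
So 12 of the 27 assignments meet the threshold.

12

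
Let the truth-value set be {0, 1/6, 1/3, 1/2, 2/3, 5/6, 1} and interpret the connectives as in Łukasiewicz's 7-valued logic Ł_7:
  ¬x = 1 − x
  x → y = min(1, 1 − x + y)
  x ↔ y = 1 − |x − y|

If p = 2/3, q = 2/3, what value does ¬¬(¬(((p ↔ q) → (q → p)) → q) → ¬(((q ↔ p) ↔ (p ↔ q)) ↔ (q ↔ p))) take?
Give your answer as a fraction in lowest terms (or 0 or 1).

p ↔ q = 2/3 ↔ 2/3 = 1
q → p = 2/3 → 2/3 = 1
(p ↔ q) → (q → p) = 1 → 1 = 1
((p ↔ q) → (q → p)) → q = 1 → 2/3 = 2/3
¬(((p ↔ q) → (q → p)) → q) = ¬2/3 = 1/3
q ↔ p = 2/3 ↔ 2/3 = 1
p ↔ q = 2/3 ↔ 2/3 = 1
(q ↔ p) ↔ (p ↔ q) = 1 ↔ 1 = 1
q ↔ p = 2/3 ↔ 2/3 = 1
((q ↔ p) ↔ (p ↔ q)) ↔ (q ↔ p) = 1 ↔ 1 = 1
¬(((q ↔ p) ↔ (p ↔ q)) ↔ (q ↔ p)) = ¬1 = 0
¬(((p ↔ q) → (q → p)) → q) → ¬(((q ↔ p) ↔ (p ↔ q)) ↔ (q ↔ p)) = 1/3 → 0 = 2/3
¬(¬(((p ↔ q) → (q → p)) → q) → ¬(((q ↔ p) ↔ (p ↔ q)) ↔ (q ↔ p))) = ¬2/3 = 1/3
¬¬(¬(((p ↔ q) → (q → p)) → q) → ¬(((q ↔ p) ↔ (p ↔ q)) ↔ (q ↔ p))) = ¬1/3 = 2/3

2/3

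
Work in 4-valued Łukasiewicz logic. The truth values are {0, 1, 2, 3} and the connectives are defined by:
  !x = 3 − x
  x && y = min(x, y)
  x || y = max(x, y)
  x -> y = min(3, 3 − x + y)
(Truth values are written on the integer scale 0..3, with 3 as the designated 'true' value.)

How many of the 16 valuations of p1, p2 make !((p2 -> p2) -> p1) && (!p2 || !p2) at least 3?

p1 = 0, p2 = 0 ↦ 3  ≥
p1 = 0, p2 = 1 ↦ 2  <
p1 = 0, p2 = 2 ↦ 1  <
p1 = 0, p2 = 3 ↦ 0  <
p1 = 1, p2 = 0 ↦ 2  <
p1 = 1, p2 = 1 ↦ 2  <
p1 = 1, p2 = 2 ↦ 1  <
p1 = 1, p2 = 3 ↦ 0  <
p1 = 2, p2 = 0 ↦ 1  <
p1 = 2, p2 = 1 ↦ 1  <
p1 = 2, p2 = 2 ↦ 1  <
p1 = 2, p2 = 3 ↦ 0  <
p1 = 3, p2 = 0 ↦ 0  <
p1 = 3, p2 = 1 ↦ 0  <
p1 = 3, p2 = 2 ↦ 0  <
p1 = 3, p2 = 3 ↦ 0  <
So 1 of the 16 assignments meets the threshold.

1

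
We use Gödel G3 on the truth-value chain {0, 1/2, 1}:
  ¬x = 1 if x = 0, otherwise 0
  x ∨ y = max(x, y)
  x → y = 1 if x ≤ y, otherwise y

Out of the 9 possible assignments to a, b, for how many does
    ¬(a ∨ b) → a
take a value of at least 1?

8

a = 0, b = 0 ↦ 0  <
a = 0, b = 1/2 ↦ 1  ≥
a = 0, b = 1 ↦ 1  ≥
a = 1/2, b = 0 ↦ 1  ≥
a = 1/2, b = 1/2 ↦ 1  ≥
a = 1/2, b = 1 ↦ 1  ≥
a = 1, b = 0 ↦ 1  ≥
a = 1, b = 1/2 ↦ 1  ≥
a = 1, b = 1 ↦ 1  ≥
So 8 of the 9 assignments meet the threshold.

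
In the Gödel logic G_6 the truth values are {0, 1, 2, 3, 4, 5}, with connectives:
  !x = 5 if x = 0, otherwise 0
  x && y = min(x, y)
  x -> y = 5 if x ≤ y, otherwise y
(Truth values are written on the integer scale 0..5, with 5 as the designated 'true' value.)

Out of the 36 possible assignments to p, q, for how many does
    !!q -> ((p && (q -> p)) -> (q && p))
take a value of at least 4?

value 5: 26 assignments (counts)
value 4: 1 assignment (counts)
value 3: 2 assignments
value 2: 3 assignments
value 1: 4 assignments
So 27 of the 36 assignments meet the threshold.

27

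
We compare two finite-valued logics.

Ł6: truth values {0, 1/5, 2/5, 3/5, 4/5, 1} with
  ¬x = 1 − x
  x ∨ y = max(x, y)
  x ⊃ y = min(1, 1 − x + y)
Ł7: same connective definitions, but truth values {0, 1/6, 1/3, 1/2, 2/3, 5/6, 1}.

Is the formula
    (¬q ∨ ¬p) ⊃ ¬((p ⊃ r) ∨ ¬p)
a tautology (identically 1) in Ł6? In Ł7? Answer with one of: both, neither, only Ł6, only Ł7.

neither

In Ł6: at p = 0, q = 0, r = 0 the value is 0 — not a tautology.
In Ł7: at p = 0, q = 0, r = 0 the value is 0 — not a tautology.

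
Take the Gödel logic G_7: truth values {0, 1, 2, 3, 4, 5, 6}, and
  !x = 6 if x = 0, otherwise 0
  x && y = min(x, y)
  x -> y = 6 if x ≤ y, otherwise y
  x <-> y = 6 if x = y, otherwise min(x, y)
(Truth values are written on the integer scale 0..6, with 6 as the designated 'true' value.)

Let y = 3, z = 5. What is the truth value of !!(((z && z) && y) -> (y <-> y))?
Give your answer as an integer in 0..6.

6

z && z = 5 && 5 = 5
(z && z) && y = 5 && 3 = 3
y <-> y = 3 <-> 3 = 6
((z && z) && y) -> (y <-> y) = 3 -> 6 = 6
!(((z && z) && y) -> (y <-> y)) = !6 = 0
!!(((z && z) && y) -> (y <-> y)) = !0 = 6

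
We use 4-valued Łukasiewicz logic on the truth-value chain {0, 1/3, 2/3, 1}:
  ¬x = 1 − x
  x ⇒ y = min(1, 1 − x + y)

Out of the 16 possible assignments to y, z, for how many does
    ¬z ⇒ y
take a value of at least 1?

y = 0, z = 0 ↦ 0  <
y = 0, z = 1/3 ↦ 1/3  <
y = 0, z = 2/3 ↦ 2/3  <
y = 0, z = 1 ↦ 1  ≥
y = 1/3, z = 0 ↦ 1/3  <
y = 1/3, z = 1/3 ↦ 2/3  <
y = 1/3, z = 2/3 ↦ 1  ≥
y = 1/3, z = 1 ↦ 1  ≥
y = 2/3, z = 0 ↦ 2/3  <
y = 2/3, z = 1/3 ↦ 1  ≥
y = 2/3, z = 2/3 ↦ 1  ≥
y = 2/3, z = 1 ↦ 1  ≥
y = 1, z = 0 ↦ 1  ≥
y = 1, z = 1/3 ↦ 1  ≥
y = 1, z = 2/3 ↦ 1  ≥
y = 1, z = 1 ↦ 1  ≥
So 10 of the 16 assignments meet the threshold.

10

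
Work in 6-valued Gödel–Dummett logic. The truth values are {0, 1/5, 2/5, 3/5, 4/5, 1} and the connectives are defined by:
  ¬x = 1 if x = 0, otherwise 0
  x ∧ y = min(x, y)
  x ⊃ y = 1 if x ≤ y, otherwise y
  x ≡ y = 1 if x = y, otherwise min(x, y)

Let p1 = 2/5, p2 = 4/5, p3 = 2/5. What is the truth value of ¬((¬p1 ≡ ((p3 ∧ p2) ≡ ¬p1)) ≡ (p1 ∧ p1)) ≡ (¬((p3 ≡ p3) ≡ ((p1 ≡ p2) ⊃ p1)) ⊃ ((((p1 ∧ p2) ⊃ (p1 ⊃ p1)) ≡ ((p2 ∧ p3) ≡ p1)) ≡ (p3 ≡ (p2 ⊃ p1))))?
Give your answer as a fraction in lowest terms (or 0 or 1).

0

¬p1 = ¬2/5 = 0
p3 ∧ p2 = 2/5 ∧ 4/5 = 2/5
¬p1 = ¬2/5 = 0
(p3 ∧ p2) ≡ ¬p1 = 2/5 ≡ 0 = 0
¬p1 ≡ ((p3 ∧ p2) ≡ ¬p1) = 0 ≡ 0 = 1
p1 ∧ p1 = 2/5 ∧ 2/5 = 2/5
(¬p1 ≡ ((p3 ∧ p2) ≡ ¬p1)) ≡ (p1 ∧ p1) = 1 ≡ 2/5 = 2/5
¬((¬p1 ≡ ((p3 ∧ p2) ≡ ¬p1)) ≡ (p1 ∧ p1)) = ¬2/5 = 0
p3 ≡ p3 = 2/5 ≡ 2/5 = 1
p1 ≡ p2 = 2/5 ≡ 4/5 = 2/5
(p1 ≡ p2) ⊃ p1 = 2/5 ⊃ 2/5 = 1
(p3 ≡ p3) ≡ ((p1 ≡ p2) ⊃ p1) = 1 ≡ 1 = 1
¬((p3 ≡ p3) ≡ ((p1 ≡ p2) ⊃ p1)) = ¬1 = 0
p1 ∧ p2 = 2/5 ∧ 4/5 = 2/5
p1 ⊃ p1 = 2/5 ⊃ 2/5 = 1
(p1 ∧ p2) ⊃ (p1 ⊃ p1) = 2/5 ⊃ 1 = 1
p2 ∧ p3 = 4/5 ∧ 2/5 = 2/5
(p2 ∧ p3) ≡ p1 = 2/5 ≡ 2/5 = 1
((p1 ∧ p2) ⊃ (p1 ⊃ p1)) ≡ ((p2 ∧ p3) ≡ p1) = 1 ≡ 1 = 1
p2 ⊃ p1 = 4/5 ⊃ 2/5 = 2/5
p3 ≡ (p2 ⊃ p1) = 2/5 ≡ 2/5 = 1
(((p1 ∧ p2) ⊃ (p1 ⊃ p1)) ≡ ((p2 ∧ p3) ≡ p1)) ≡ (p3 ≡ (p2 ⊃ p1)) = 1 ≡ 1 = 1
¬((p3 ≡ p3) ≡ ((p1 ≡ p2) ⊃ p1)) ⊃ ((((p1 ∧ p2) ⊃ (p1 ⊃ p1)) ≡ ((p2 ∧ p3) ≡ p1)) ≡ (p3 ≡ (p2 ⊃ p1))) = 0 ⊃ 1 = 1
¬((¬p1 ≡ ((p3 ∧ p2) ≡ ¬p1)) ≡ (p1 ∧ p1)) ≡ (¬((p3 ≡ p3) ≡ ((p1 ≡ p2) ⊃ p1)) ⊃ ((((p1 ∧ p2) ⊃ (p1 ⊃ p1)) ≡ ((p2 ∧ p3) ≡ p1)) ≡ (p3 ≡ (p2 ⊃ p1)))) = 0 ≡ 1 = 0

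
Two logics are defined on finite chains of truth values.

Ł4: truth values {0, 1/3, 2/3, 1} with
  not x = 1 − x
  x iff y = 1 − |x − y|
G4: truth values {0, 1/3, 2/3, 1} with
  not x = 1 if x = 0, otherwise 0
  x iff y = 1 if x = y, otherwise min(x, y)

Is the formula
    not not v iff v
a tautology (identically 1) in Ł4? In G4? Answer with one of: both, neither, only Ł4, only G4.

In Ł4: every assignment gives 1 — tautology.
In G4: at v = 1/3 the value is 1/3 — not a tautology.

only Ł4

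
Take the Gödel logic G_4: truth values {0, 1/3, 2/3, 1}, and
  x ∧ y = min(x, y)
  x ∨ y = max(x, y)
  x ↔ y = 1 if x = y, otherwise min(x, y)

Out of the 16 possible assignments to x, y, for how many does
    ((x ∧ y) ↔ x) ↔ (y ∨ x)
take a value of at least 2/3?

8

x = 0, y = 0 ↦ 0  <
x = 0, y = 1/3 ↦ 1/3  <
x = 0, y = 2/3 ↦ 2/3  ≥
x = 0, y = 1 ↦ 1  ≥
x = 1/3, y = 0 ↦ 0  <
x = 1/3, y = 1/3 ↦ 1/3  <
x = 1/3, y = 2/3 ↦ 2/3  ≥
x = 1/3, y = 1 ↦ 1  ≥
x = 2/3, y = 0 ↦ 0  <
x = 2/3, y = 1/3 ↦ 1/3  <
x = 2/3, y = 2/3 ↦ 2/3  ≥
x = 2/3, y = 1 ↦ 1  ≥
x = 1, y = 0 ↦ 0  <
x = 1, y = 1/3 ↦ 1/3  <
x = 1, y = 2/3 ↦ 2/3  ≥
x = 1, y = 1 ↦ 1  ≥
So 8 of the 16 assignments meet the threshold.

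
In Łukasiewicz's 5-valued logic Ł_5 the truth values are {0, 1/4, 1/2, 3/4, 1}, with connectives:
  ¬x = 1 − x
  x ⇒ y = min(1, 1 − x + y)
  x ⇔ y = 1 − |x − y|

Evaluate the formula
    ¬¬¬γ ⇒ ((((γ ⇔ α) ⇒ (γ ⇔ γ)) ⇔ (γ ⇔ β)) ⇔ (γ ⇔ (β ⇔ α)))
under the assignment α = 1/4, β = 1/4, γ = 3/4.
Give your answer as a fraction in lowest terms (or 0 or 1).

1

¬γ = ¬3/4 = 1/4
¬¬γ = ¬1/4 = 3/4
¬¬¬γ = ¬3/4 = 1/4
γ ⇔ α = 3/4 ⇔ 1/4 = 1/2
γ ⇔ γ = 3/4 ⇔ 3/4 = 1
(γ ⇔ α) ⇒ (γ ⇔ γ) = 1/2 ⇒ 1 = 1
γ ⇔ β = 3/4 ⇔ 1/4 = 1/2
((γ ⇔ α) ⇒ (γ ⇔ γ)) ⇔ (γ ⇔ β) = 1 ⇔ 1/2 = 1/2
β ⇔ α = 1/4 ⇔ 1/4 = 1
γ ⇔ (β ⇔ α) = 3/4 ⇔ 1 = 3/4
(((γ ⇔ α) ⇒ (γ ⇔ γ)) ⇔ (γ ⇔ β)) ⇔ (γ ⇔ (β ⇔ α)) = 1/2 ⇔ 3/4 = 3/4
¬¬¬γ ⇒ ((((γ ⇔ α) ⇒ (γ ⇔ γ)) ⇔ (γ ⇔ β)) ⇔ (γ ⇔ (β ⇔ α))) = 1/4 ⇒ 3/4 = 1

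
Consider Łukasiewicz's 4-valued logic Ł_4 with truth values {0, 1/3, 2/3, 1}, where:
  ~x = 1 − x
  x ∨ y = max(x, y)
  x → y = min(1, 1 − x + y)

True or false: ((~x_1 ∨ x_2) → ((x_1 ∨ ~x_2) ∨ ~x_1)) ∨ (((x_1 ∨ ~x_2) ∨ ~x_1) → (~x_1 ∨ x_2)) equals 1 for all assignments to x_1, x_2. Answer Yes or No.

x_1 = 0, x_2 = 0 ↦ 1
x_1 = 0, x_2 = 1/3 ↦ 1
x_1 = 0, x_2 = 2/3 ↦ 1
x_1 = 0, x_2 = 1 ↦ 1
x_1 = 1/3, x_2 = 0 ↦ 1
x_1 = 1/3, x_2 = 1/3 ↦ 1
x_1 = 1/3, x_2 = 2/3 ↦ 1
x_1 = 1/3, x_2 = 1 ↦ 1
x_1 = 2/3, x_2 = 0 ↦ 1
x_1 = 2/3, x_2 = 1/3 ↦ 1
x_1 = 2/3, x_2 = 2/3 ↦ 1
x_1 = 2/3, x_2 = 1 ↦ 1
x_1 = 1, x_2 = 0 ↦ 1
x_1 = 1, x_2 = 1/3 ↦ 1
x_1 = 1, x_2 = 2/3 ↦ 1
x_1 = 1, x_2 = 1 ↦ 1
Every assignment gives a value ≥ 1.

Yes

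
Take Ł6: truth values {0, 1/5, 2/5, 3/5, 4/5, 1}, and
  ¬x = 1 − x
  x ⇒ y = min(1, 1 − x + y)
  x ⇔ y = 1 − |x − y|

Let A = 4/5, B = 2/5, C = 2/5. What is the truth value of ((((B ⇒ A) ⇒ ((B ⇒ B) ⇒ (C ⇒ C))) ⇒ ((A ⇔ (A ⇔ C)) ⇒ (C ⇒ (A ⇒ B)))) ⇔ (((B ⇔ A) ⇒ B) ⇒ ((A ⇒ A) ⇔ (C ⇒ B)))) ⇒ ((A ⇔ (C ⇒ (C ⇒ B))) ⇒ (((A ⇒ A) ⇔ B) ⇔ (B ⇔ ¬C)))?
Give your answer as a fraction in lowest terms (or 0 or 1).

B ⇒ A = 2/5 ⇒ 4/5 = 1
B ⇒ B = 2/5 ⇒ 2/5 = 1
C ⇒ C = 2/5 ⇒ 2/5 = 1
(B ⇒ B) ⇒ (C ⇒ C) = 1 ⇒ 1 = 1
(B ⇒ A) ⇒ ((B ⇒ B) ⇒ (C ⇒ C)) = 1 ⇒ 1 = 1
A ⇔ C = 4/5 ⇔ 2/5 = 3/5
A ⇔ (A ⇔ C) = 4/5 ⇔ 3/5 = 4/5
A ⇒ B = 4/5 ⇒ 2/5 = 3/5
C ⇒ (A ⇒ B) = 2/5 ⇒ 3/5 = 1
(A ⇔ (A ⇔ C)) ⇒ (C ⇒ (A ⇒ B)) = 4/5 ⇒ 1 = 1
((B ⇒ A) ⇒ ((B ⇒ B) ⇒ (C ⇒ C))) ⇒ ((A ⇔ (A ⇔ C)) ⇒ (C ⇒ (A ⇒ B))) = 1 ⇒ 1 = 1
B ⇔ A = 2/5 ⇔ 4/5 = 3/5
(B ⇔ A) ⇒ B = 3/5 ⇒ 2/5 = 4/5
A ⇒ A = 4/5 ⇒ 4/5 = 1
C ⇒ B = 2/5 ⇒ 2/5 = 1
(A ⇒ A) ⇔ (C ⇒ B) = 1 ⇔ 1 = 1
((B ⇔ A) ⇒ B) ⇒ ((A ⇒ A) ⇔ (C ⇒ B)) = 4/5 ⇒ 1 = 1
(((B ⇒ A) ⇒ ((B ⇒ B) ⇒ (C ⇒ C))) ⇒ ((A ⇔ (A ⇔ C)) ⇒ (C ⇒ (A ⇒ B)))) ⇔ (((B ⇔ A) ⇒ B) ⇒ ((A ⇒ A) ⇔ (C ⇒ B))) = 1 ⇔ 1 = 1
C ⇒ B = 2/5 ⇒ 2/5 = 1
C ⇒ (C ⇒ B) = 2/5 ⇒ 1 = 1
A ⇔ (C ⇒ (C ⇒ B)) = 4/5 ⇔ 1 = 4/5
A ⇒ A = 4/5 ⇒ 4/5 = 1
(A ⇒ A) ⇔ B = 1 ⇔ 2/5 = 2/5
¬C = ¬2/5 = 3/5
B ⇔ ¬C = 2/5 ⇔ 3/5 = 4/5
((A ⇒ A) ⇔ B) ⇔ (B ⇔ ¬C) = 2/5 ⇔ 4/5 = 3/5
(A ⇔ (C ⇒ (C ⇒ B))) ⇒ (((A ⇒ A) ⇔ B) ⇔ (B ⇔ ¬C)) = 4/5 ⇒ 3/5 = 4/5
((((B ⇒ A) ⇒ ((B ⇒ B) ⇒ (C ⇒ C))) ⇒ ((A ⇔ (A ⇔ C)) ⇒ (C ⇒ (A ⇒ B)))) ⇔ (((B ⇔ A) ⇒ B) ⇒ ((A ⇒ A) ⇔ (C ⇒ B)))) ⇒ ((A ⇔ (C ⇒ (C ⇒ B))) ⇒ (((A ⇒ A) ⇔ B) ⇔ (B ⇔ ¬C))) = 1 ⇒ 4/5 = 4/5

4/5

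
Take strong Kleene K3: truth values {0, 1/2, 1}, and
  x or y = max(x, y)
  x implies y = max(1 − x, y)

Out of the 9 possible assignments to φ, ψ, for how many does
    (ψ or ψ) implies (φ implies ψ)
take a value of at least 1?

7

φ = 0, ψ = 0 ↦ 1  ≥
φ = 0, ψ = 1/2 ↦ 1  ≥
φ = 0, ψ = 1 ↦ 1  ≥
φ = 1/2, ψ = 0 ↦ 1  ≥
φ = 1/2, ψ = 1/2 ↦ 1/2  <
φ = 1/2, ψ = 1 ↦ 1  ≥
φ = 1, ψ = 0 ↦ 1  ≥
φ = 1, ψ = 1/2 ↦ 1/2  <
φ = 1, ψ = 1 ↦ 1  ≥
So 7 of the 9 assignments meet the threshold.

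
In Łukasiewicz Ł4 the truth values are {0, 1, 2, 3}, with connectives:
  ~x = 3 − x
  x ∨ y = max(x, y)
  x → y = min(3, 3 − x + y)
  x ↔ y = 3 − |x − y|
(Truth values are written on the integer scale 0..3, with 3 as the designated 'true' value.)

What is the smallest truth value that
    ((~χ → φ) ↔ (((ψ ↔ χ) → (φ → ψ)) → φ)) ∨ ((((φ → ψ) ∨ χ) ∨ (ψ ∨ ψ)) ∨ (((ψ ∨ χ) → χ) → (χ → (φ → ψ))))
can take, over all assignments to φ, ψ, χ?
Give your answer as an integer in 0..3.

Take φ = 2, ψ = 0, χ = 2:
~χ = ~2 = 1
~χ → φ = 1 → 2 = 3
ψ ↔ χ = 0 ↔ 2 = 1
φ → ψ = 2 → 0 = 1
(ψ ↔ χ) → (φ → ψ) = 1 → 1 = 3
((ψ ↔ χ) → (φ → ψ)) → φ = 3 → 2 = 2
(~χ → φ) ↔ (((ψ ↔ χ) → (φ → ψ)) → φ) = 3 ↔ 2 = 2
φ → ψ = 2 → 0 = 1
(φ → ψ) ∨ χ = 1 ∨ 2 = 2
ψ ∨ ψ = 0 ∨ 0 = 0
((φ → ψ) ∨ χ) ∨ (ψ ∨ ψ) = 2 ∨ 0 = 2
ψ ∨ χ = 0 ∨ 2 = 2
(ψ ∨ χ) → χ = 2 → 2 = 3
φ → ψ = 2 → 0 = 1
χ → (φ → ψ) = 2 → 1 = 2
((ψ ∨ χ) → χ) → (χ → (φ → ψ)) = 3 → 2 = 2
(((φ → ψ) ∨ χ) ∨ (ψ ∨ ψ)) ∨ (((ψ ∨ χ) → χ) → (χ → (φ → ψ))) = 2 ∨ 2 = 2
((~χ → φ) ↔ (((ψ ↔ χ) → (φ → ψ)) → φ)) ∨ ((((φ → ψ) ∨ χ) ∨ (ψ ∨ ψ)) ∨ (((ψ ∨ χ) → χ) → (χ → (φ → ψ)))) = 2 ∨ 2 = 2
No assignment yields a value below 2, so this is the minimum.

2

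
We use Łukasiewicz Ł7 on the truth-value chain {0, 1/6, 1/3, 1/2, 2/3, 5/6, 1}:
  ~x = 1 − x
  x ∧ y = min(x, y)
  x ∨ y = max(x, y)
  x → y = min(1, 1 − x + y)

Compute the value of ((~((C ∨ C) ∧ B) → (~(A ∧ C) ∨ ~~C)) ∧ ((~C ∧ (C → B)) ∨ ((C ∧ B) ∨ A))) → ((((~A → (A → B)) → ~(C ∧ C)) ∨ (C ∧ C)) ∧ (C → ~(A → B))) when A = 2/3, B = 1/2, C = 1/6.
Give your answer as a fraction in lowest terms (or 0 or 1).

1

C ∨ C = 1/6 ∨ 1/6 = 1/6
(C ∨ C) ∧ B = 1/6 ∧ 1/2 = 1/6
~((C ∨ C) ∧ B) = ~1/6 = 5/6
A ∧ C = 2/3 ∧ 1/6 = 1/6
~(A ∧ C) = ~1/6 = 5/6
~C = ~1/6 = 5/6
~~C = ~5/6 = 1/6
~(A ∧ C) ∨ ~~C = 5/6 ∨ 1/6 = 5/6
~((C ∨ C) ∧ B) → (~(A ∧ C) ∨ ~~C) = 5/6 → 5/6 = 1
~C = ~1/6 = 5/6
C → B = 1/6 → 1/2 = 1
~C ∧ (C → B) = 5/6 ∧ 1 = 5/6
C ∧ B = 1/6 ∧ 1/2 = 1/6
(C ∧ B) ∨ A = 1/6 ∨ 2/3 = 2/3
(~C ∧ (C → B)) ∨ ((C ∧ B) ∨ A) = 5/6 ∨ 2/3 = 5/6
(~((C ∨ C) ∧ B) → (~(A ∧ C) ∨ ~~C)) ∧ ((~C ∧ (C → B)) ∨ ((C ∧ B) ∨ A)) = 1 ∧ 5/6 = 5/6
~A = ~2/3 = 1/3
A → B = 2/3 → 1/2 = 5/6
~A → (A → B) = 1/3 → 5/6 = 1
C ∧ C = 1/6 ∧ 1/6 = 1/6
~(C ∧ C) = ~1/6 = 5/6
(~A → (A → B)) → ~(C ∧ C) = 1 → 5/6 = 5/6
C ∧ C = 1/6 ∧ 1/6 = 1/6
((~A → (A → B)) → ~(C ∧ C)) ∨ (C ∧ C) = 5/6 ∨ 1/6 = 5/6
A → B = 2/3 → 1/2 = 5/6
~(A → B) = ~5/6 = 1/6
C → ~(A → B) = 1/6 → 1/6 = 1
(((~A → (A → B)) → ~(C ∧ C)) ∨ (C ∧ C)) ∧ (C → ~(A → B)) = 5/6 ∧ 1 = 5/6
((~((C ∨ C) ∧ B) → (~(A ∧ C) ∨ ~~C)) ∧ ((~C ∧ (C → B)) ∨ ((C ∧ B) ∨ A))) → ((((~A → (A → B)) → ~(C ∧ C)) ∨ (C ∧ C)) ∧ (C → ~(A → B))) = 5/6 → 5/6 = 1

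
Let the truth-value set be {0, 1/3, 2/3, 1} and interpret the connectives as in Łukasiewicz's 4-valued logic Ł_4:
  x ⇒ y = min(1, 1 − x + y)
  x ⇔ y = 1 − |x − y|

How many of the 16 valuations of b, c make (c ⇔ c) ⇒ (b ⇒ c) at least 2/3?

b = 0, c = 0 ↦ 1  ≥
b = 0, c = 1/3 ↦ 1  ≥
b = 0, c = 2/3 ↦ 1  ≥
b = 0, c = 1 ↦ 1  ≥
b = 1/3, c = 0 ↦ 2/3  ≥
b = 1/3, c = 1/3 ↦ 1  ≥
b = 1/3, c = 2/3 ↦ 1  ≥
b = 1/3, c = 1 ↦ 1  ≥
b = 2/3, c = 0 ↦ 1/3  <
b = 2/3, c = 1/3 ↦ 2/3  ≥
b = 2/3, c = 2/3 ↦ 1  ≥
b = 2/3, c = 1 ↦ 1  ≥
b = 1, c = 0 ↦ 0  <
b = 1, c = 1/3 ↦ 1/3  <
b = 1, c = 2/3 ↦ 2/3  ≥
b = 1, c = 1 ↦ 1  ≥
So 13 of the 16 assignments meet the threshold.

13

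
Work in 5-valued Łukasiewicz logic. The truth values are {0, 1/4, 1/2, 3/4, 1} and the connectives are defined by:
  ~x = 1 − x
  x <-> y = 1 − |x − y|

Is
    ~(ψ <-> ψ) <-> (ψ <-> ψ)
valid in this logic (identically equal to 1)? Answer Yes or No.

No

Counterexample: take ψ = 0.
ψ <-> ψ = 0 <-> 0 = 1
~(ψ <-> ψ) = ~1 = 0
ψ <-> ψ = 0 <-> 0 = 1
~(ψ <-> ψ) <-> (ψ <-> ψ) = 0 <-> 1 = 0
This gives 0 ≠ 1.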